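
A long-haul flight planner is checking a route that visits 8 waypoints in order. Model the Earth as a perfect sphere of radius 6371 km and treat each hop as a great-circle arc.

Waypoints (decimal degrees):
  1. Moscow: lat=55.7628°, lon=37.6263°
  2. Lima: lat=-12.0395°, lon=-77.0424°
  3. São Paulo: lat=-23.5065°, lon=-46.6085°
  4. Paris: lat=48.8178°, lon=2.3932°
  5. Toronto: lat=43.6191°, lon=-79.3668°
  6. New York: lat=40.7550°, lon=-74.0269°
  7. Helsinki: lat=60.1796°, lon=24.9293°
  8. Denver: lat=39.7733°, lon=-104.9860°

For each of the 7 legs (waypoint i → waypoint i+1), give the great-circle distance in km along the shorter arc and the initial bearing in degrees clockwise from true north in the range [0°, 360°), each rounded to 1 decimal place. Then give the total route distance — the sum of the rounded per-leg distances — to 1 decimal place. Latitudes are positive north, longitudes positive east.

Leg 1: dist=12643.9 km, bearing=283.9°
Leg 2: dist=3455.7 km, bearing=115.9°
Leg 3: dist=9395.4 km, bearing=30.0°
Leg 4: dist=6006.6 km, bearing=297.7°
Leg 5: dist=542.9 km, bearing=124.1°
Leg 6: dist=6614.6 km, bearing=34.8°
Leg 7: dist=8000.8 km, bearing=321.7°
Total: 46659.9 km

Leg 1: φ1=0.9732445, φ2=-0.2101289, Δφ=-1.1833734, Δλ=-2.0013464 rad; a=sin²(Δφ/2)+cosφ1·cosφ2·sin²(Δλ/2)=0.7010486733; c=2·atan2(√a, √(1-a))=1.984602712; dist=6371·c=12643.904 ≈ 12643.9 km; running total=12643.9 km
Leg 1 bearing: y=sinΔλ·cosφ2=-0.88874778, x=cosφ1·sinφ2-sinφ1·cosφ2·cosΔλ=0.22010248; θ=atan2(y, x)=-76.0903° <0 so +360° → 283.9097° ≈ 283.9°
Leg 2: φ1=-0.2101289, φ2=-0.4102658, Δφ=-0.2001369, Δλ=0.5311718 rad; a=sin²(Δφ/2)+cosφ1·cosφ2·sin²(Δλ/2)=0.0717665513; c=2·atan2(√a, √(1-a))=0.542410439; dist=6371·c=3455.697 ≈ 3455.7 km; running total=16099.6 km
Leg 2 bearing: y=sinΔλ·cosφ2=0.46450836, x=cosφ1·sinφ2-sinφ1·cosφ2·cosΔλ=-0.22515870; θ=atan2(y, x)=115.8606° ≈ 115.9°
Leg 3: φ1=-0.4102658, φ2=0.8520313, Δφ=1.2622972, Δλ=0.8552410 rad; a=sin²(Δφ/2)+cosφ1·cosφ2·sin²(Δλ/2)=0.4520303845; c=2·atan2(√a, √(1-a))=1.474709307; dist=6371·c=9395.373 ≈ 9395.4 km; running total=25495.0 km
Leg 3 bearing: y=sinΔλ·cosφ2=0.49695562, x=cosφ1·sinφ2-sinφ1·cosφ2·cosΔλ=0.86245624; θ=atan2(y, x)=29.9510° ≈ 30.0°
Leg 4: φ1=0.8520313, φ2=0.7612969, Δφ=-0.0907344, Δλ=-1.4269812 rad; a=sin²(Δφ/2)+cosφ1·cosφ2·sin²(Δλ/2)=0.2062394831; c=2·atan2(√a, √(1-a))=0.942804349; dist=6371·c=6006.607 ≈ 6006.6 km; running total=31501.6 km
Leg 4 bearing: y=sinΔλ·cosφ2=-0.71646826, x=cosφ1·sinφ2-sinφ1·cosφ2·cosΔλ=0.37615459; θ=atan2(y, x)=-62.3000° <0 so +360° → 297.7000° ≈ 297.7°
Leg 5: φ1=0.7612969, φ2=0.7113089, Δφ=-0.0499880, Δλ=0.0931988 rad; a=sin²(Δφ/2)+cosφ1·cosφ2·sin²(Δλ/2)=0.0018145436; c=2·atan2(√a, √(1-a))=0.085220707; dist=6371·c=542.941 ≈ 542.9 km; running total=32044.5 km
Leg 5 bearing: y=sinΔλ·cosφ2=0.07049671, x=cosφ1·sinφ2-sinφ1·cosφ2·cosΔλ=-0.04769925; θ=atan2(y, x)=124.0829° ≈ 124.1°
Leg 6: φ1=0.7113089, φ2=1.0503322, Δφ=0.3390232, Δλ=1.7271115 rad; a=sin²(Δφ/2)+cosφ1·cosφ2·sin²(Δλ/2)=0.2461297934; c=2·atan2(√a, √(1-a))=1.038236391; dist=6371·c=6614.604 ≈ 6614.6 km; running total=38659.1 km
Leg 6 bearing: y=sinΔλ·cosφ2=0.49121984, x=cosφ1·sinφ2-sinφ1·cosφ2·cosΔλ=0.70774483; θ=atan2(y, x)=34.7631° ≈ 34.8°
Leg 7: φ1=1.0503322, φ2=0.6941750, Δφ=-0.3561571, Δλ=-2.2674497 rad; a=sin²(Δφ/2)+cosφ1·cosφ2·sin²(Δλ/2)=0.3451004334; c=2·atan2(√a, √(1-a))=1.255814562; dist=6371·c=8000.795 ≈ 8000.8 km; running total=46659.9 km
Leg 7 bearing: y=sinΔλ·cosφ2=-0.58949745, x=cosφ1·sinφ2-sinφ1·cosφ2·cosΔλ=0.74600084; θ=atan2(y, x)=-38.3161° <0 so +360° → 321.6839° ≈ 321.7°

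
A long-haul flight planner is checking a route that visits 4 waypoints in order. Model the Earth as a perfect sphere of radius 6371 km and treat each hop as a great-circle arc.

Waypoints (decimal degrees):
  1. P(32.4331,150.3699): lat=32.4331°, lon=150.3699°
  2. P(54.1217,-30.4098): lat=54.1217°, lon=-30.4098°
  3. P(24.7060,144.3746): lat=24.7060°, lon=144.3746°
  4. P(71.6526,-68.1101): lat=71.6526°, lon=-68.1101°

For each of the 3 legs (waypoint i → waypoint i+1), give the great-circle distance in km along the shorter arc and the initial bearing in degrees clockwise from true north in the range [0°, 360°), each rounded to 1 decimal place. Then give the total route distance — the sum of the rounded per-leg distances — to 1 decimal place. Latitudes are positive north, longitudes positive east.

Leg 1: φ1=0.5660644, φ2=0.9446019, Δφ=0.3785375, Δλ=-3.1552010 rad; a=sin²(Δφ/2)+cosφ1·cosφ2·sin²(Δλ/2)=0.5300240273; c=2·atan2(√a, √(1-a))=1.630880527; dist=6371·c=10390.340 ≈ 10390.3 km; running total=10390.3 km
Leg 1 bearing: y=sinΔλ·cosφ2=0.00797513, x=cosφ1·sinφ2-sinφ1·cosφ2·cosΔλ=0.99816363; θ=atan2(y, x)=0.4578° ≈ 0.5°
Leg 2: φ1=0.9446019, φ2=0.4312010, Δφ=-0.5134008, Δλ=3.0505633 rad; a=sin²(Δφ/2)+cosφ1·cosφ2·sin²(Δλ/2)=0.5957778473; c=2·atan2(√a, √(1-a))=1.763543276; dist=6371·c=11235.534 ≈ 11235.5 km; running total=21625.8 km
Leg 2 bearing: y=sinΔλ·cosφ2=0.08258280, x=cosφ1·sinφ2-sinφ1·cosφ2·cosΔλ=0.97800128; θ=atan2(y, x)=4.8266° ≈ 4.8°
Leg 3: φ1=0.4312010, φ2=1.2505738, Δφ=0.8193727, Δλ=-3.7085576 rad; a=sin²(Δφ/2)+cosφ1·cosφ2·sin²(Δλ/2)=0.4222528530; c=2·atan2(√a, √(1-a))=1.414668513; dist=6371·c=9012.853 ≈ 9012.9 km; running total=30638.7 km
Leg 3 bearing: y=sinΔλ·cosφ2=0.16905909, x=cosφ1·sinφ2-sinφ1·cosφ2·cosΔλ=0.97326284; θ=atan2(y, x)=9.8541° ≈ 9.9°

Leg 1: dist=10390.3 km, bearing=0.5°
Leg 2: dist=11235.5 km, bearing=4.8°
Leg 3: dist=9012.9 km, bearing=9.9°
Total: 30638.7 km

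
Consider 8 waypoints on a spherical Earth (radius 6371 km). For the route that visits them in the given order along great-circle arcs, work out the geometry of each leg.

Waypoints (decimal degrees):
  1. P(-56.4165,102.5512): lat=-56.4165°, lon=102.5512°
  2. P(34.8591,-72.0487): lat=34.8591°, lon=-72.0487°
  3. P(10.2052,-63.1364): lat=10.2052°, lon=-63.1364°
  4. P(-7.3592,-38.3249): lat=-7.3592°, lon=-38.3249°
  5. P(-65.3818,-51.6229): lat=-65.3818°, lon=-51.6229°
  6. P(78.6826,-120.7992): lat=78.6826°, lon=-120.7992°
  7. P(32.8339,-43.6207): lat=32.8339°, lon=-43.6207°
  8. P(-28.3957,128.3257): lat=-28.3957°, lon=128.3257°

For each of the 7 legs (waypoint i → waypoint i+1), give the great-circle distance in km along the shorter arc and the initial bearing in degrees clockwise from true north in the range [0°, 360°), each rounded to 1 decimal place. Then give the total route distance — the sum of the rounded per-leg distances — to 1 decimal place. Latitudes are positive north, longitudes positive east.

Leg 1: dist=17583.3 km, bearing=192.0°
Leg 2: dist=2886.7 km, bearing=159.6°
Leg 3: dist=3370.7 km, bearing=124.5°
Leg 4: dist=6534.7 km, bearing=186.4°
Leg 5: dist=16632.9 km, bearing=338.8°
Leg 6: dist=6157.0 km, bearing=95.3°
Leg 7: dist=19100.4 km, bearing=59.5°
Total: 72265.7 km

Leg 1: φ1=-0.9846537, φ2=0.6084061, Δφ=1.5930597, Δλ=-3.0473431 rad; a=sin²(Δφ/2)+cosφ1·cosφ2·sin²(Δλ/2)=0.9640177301; c=2·atan2(√a, √(1-a))=2.759899986; dist=6371·c=17583.323 ≈ 17583.3 km; running total=17583.3 km
Leg 1 bearing: y=sinΔλ·cosφ2=-0.07722295, x=cosφ1·sinφ2-sinφ1·cosφ2·cosΔλ=-0.36439923; θ=atan2(y, x)=-168.0350° <0 so +360° → 191.9650° ≈ 192.0°
Leg 2: φ1=0.6084061, φ2=0.1781143, Δφ=-0.4302917, Δλ=0.1555490 rad; a=sin²(Δφ/2)+cosφ1·cosφ2·sin²(Δλ/2)=0.0504530475; c=2·atan2(√a, √(1-a))=0.453101096; dist=6371·c=2886.707 ≈ 2886.7 km; running total=20470.0 km
Leg 2 bearing: y=sinΔλ·cosφ2=0.15247153, x=cosφ1·sinφ2-sinφ1·cosφ2·cosΔλ=-0.41034447; θ=atan2(y, x)=159.6165° ≈ 159.6°
Leg 3: φ1=0.1781143, φ2=-0.1284423, Δφ=-0.3065566, Δλ=0.4330424 rad; a=sin²(Δφ/2)+cosφ1·cosφ2·sin²(Δλ/2)=0.0683598502; c=2·atan2(√a, √(1-a))=0.529063152; dist=6371·c=3370.661 ≈ 3370.7 km; running total=23840.7 km
Leg 3 bearing: y=sinΔλ·cosφ2=0.41617759, x=cosφ1·sinφ2-sinφ1·cosφ2·cosΔλ=-0.28555794; θ=atan2(y, x)=124.4557° ≈ 124.5°
Leg 4: φ1=-0.1284423, φ2=-1.1411277, Δφ=-1.0126854, Δλ=-0.2320939 rad; a=sin²(Δφ/2)+cosφ1·cosφ2·sin²(Δλ/2)=0.2407463992; c=2·atan2(√a, √(1-a))=1.025692115; dist=6371·c=6534.684 ≈ 6534.7 km; running total=30375.4 km
Leg 4 bearing: y=sinΔλ·cosφ2=-0.09581757, x=cosφ1·sinφ2-sinφ1·cosφ2·cosΔλ=-0.84968775; θ=atan2(y, x)=-173.5661° <0 so +360° → 186.4339° ≈ 186.4°
Leg 5: φ1=-1.1411277, φ2=1.3732704, Δφ=2.5143981, Δλ=-1.2073542 rad; a=sin²(Δφ/2)+cosφ1·cosφ2·sin²(Δλ/2)=0.9311825332; c=2·atan2(√a, √(1-a))=2.610718972; dist=6371·c=16632.891 ≈ 16632.9 km; running total=47008.3 km
Leg 5 bearing: y=sinΔλ·cosφ2=-0.18342503, x=cosφ1·sinφ2-sinφ1·cosφ2·cosΔλ=0.47189167; θ=atan2(y, x)=-21.2412° <0 so +360° → 338.7588° ≈ 338.8°
Leg 6: φ1=1.3732704, φ2=0.5730597, Δφ=-0.8002108, Δλ=1.3470189 rad; a=sin²(Δφ/2)+cosφ1·cosφ2·sin²(Δλ/2)=0.2158727534; c=2·atan2(√a, √(1-a))=0.966413316; dist=6371·c=6157.019 ≈ 6157.0 km; running total=53165.3 km
Leg 6 bearing: y=sinΔλ·cosφ2=0.81929538, x=cosφ1·sinφ2-sinφ1·cosφ2·cosΔλ=-0.07643240; θ=atan2(y, x)=95.3297° ≈ 95.3°
Leg 7: φ1=0.5730597, φ2=-0.4955985, Δφ=-1.0686581, Δλ=3.0010308 rad; a=sin²(Δφ/2)+cosφ1·cosφ2·sin²(Δλ/2)=0.9948557290; c=2·atan2(√a, √(1-a))=2.998022233; dist=6371·c=19100.400 ≈ 19100.4 km; running total=72265.7 km
Leg 7 bearing: y=sinΔλ·cosφ2=0.12324327, x=cosφ1·sinφ2-sinφ1·cosφ2·cosΔλ=0.07267962; θ=atan2(y, x)=59.4711° ≈ 59.5°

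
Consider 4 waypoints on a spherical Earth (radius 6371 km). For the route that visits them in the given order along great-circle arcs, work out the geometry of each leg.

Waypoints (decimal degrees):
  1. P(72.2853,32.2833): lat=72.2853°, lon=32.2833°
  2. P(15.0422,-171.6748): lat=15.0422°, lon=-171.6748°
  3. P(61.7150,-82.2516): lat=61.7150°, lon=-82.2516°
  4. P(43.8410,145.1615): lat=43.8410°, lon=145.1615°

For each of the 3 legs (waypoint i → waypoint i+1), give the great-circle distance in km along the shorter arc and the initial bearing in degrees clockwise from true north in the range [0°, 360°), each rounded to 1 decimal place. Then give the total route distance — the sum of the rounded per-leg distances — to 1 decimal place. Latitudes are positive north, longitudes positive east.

Leg 1: φ1=1.2616165, φ2=0.2625359, Δφ=-0.9990806, Δλ=-3.5597404 rad; a=sin²(Δφ/2)+cosφ1·cosφ2·sin²(Δλ/2)=0.5106547791; c=2·atan2(√a, √(1-a))=1.592107498; dist=6371·c=10143.317 ≈ 10143.3 km; running total=10143.3 km
Leg 1 bearing: y=sinΔλ·cosφ2=0.39215450, x=cosφ1·sinφ2-sinφ1·cosφ2·cosΔλ=0.91965251; θ=atan2(y, x)=23.0942° ≈ 23.1°
Leg 2: φ1=0.2625359, φ2=1.0771299, Δφ=0.8145940, Δλ=1.5607293 rad; a=sin²(Δφ/2)+cosφ1·cosφ2·sin²(Δλ/2)=0.3834251654; c=2·atan2(√a, √(1-a))=1.335480964; dist=6371·c=8508.349 ≈ 8508.3 km; running total=18651.6 km
Leg 2 bearing: y=sinΔλ·cosφ2=0.47383367, x=cosφ1·sinφ2-sinφ1·cosφ2·cosΔλ=0.84918954; θ=atan2(y, x)=29.1608° ≈ 29.2°
Leg 3: φ1=1.0771299, φ2=0.7651698, Δφ=-0.3119602, Δλ=3.9691074 rad; a=sin²(Δφ/2)+cosφ1·cosφ2·sin²(Δλ/2)=0.3106630375; c=2·atan2(√a, √(1-a))=1.182433224; dist=6371·c=7533.282 ≈ 7533.3 km; running total=26184.9 km
Leg 3 bearing: y=sinΔλ·cosφ2=-0.53103249, x=cosφ1·sinφ2-sinφ1·cosφ2·cosΔλ=0.75803070; θ=atan2(y, x)=-35.0129° <0 so +360° → 324.9871° ≈ 325.0°

Leg 1: dist=10143.3 km, bearing=23.1°
Leg 2: dist=8508.3 km, bearing=29.2°
Leg 3: dist=7533.3 km, bearing=325.0°
Total: 26184.9 km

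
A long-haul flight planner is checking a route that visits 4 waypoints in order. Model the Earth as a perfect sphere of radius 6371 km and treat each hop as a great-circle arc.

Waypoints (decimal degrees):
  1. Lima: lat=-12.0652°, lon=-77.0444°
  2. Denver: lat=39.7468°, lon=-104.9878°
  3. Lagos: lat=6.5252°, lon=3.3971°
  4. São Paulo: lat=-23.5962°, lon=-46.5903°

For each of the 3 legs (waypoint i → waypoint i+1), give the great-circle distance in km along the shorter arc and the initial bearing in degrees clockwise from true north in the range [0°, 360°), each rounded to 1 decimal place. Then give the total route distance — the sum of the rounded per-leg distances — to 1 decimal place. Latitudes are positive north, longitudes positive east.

Leg 1: dist=6444.3 km, bearing=334.8°
Leg 2: dist=11084.7 km, bearing=73.0°
Leg 3: dist=6374.1 km, bearing=236.5°
Total: 23903.1 km

Leg 1: φ1=-0.2105775, φ2=0.6937125, Δφ=0.9042900, Δλ=-0.4877043 rad; a=sin²(Δφ/2)+cosφ1·cosφ2·sin²(Δλ/2)=0.2347093747; c=2·atan2(√a, √(1-a))=1.011510176; dist=6371·c=6444.331 ≈ 6444.3 km; running total=6444.3 km
Leg 1 bearing: y=sinΔλ·cosφ2=-0.36029533, x=cosφ1·sinφ2-sinφ1·cosφ2·cosΔλ=0.76724886; θ=atan2(y, x)=-25.1545° <0 so +360° → 334.8455° ≈ 334.8°
Leg 2: φ1=0.6937125, φ2=0.1138862, Δφ=-0.5798263, Δλ=1.8916734 rad; a=sin²(Δφ/2)+cosφ1·cosφ2·sin²(Δλ/2)=0.5841355678; c=2·atan2(√a, √(1-a))=1.739871859; dist=6371·c=11084.724 ≈ 11084.7 km; running total=17529.0 km
Leg 2 bearing: y=sinΔλ·cosφ2=0.94281178, x=cosφ1·sinφ2-sinφ1·cosφ2·cosΔλ=0.28773386; θ=atan2(y, x)=73.0285° ≈ 73.0°
Leg 3: φ1=0.1138862, φ2=-0.4118314, Δφ=-0.5257176, Δλ=-0.8724447 rad; a=sin²(Δφ/2)+cosφ1·cosφ2·sin²(Δλ/2)=0.2300538211; c=2·atan2(√a, √(1-a))=1.000487104; dist=6371·c=6374.103 ≈ 6374.1 km; running total=23903.1 km
Leg 3 bearing: y=sinΔλ·cosφ2=-0.70186536, x=cosφ1·sinφ2-sinφ1·cosφ2·cosΔλ=-0.46465176; θ=atan2(y, x)=-123.5055° <0 so +360° → 236.4945° ≈ 236.5°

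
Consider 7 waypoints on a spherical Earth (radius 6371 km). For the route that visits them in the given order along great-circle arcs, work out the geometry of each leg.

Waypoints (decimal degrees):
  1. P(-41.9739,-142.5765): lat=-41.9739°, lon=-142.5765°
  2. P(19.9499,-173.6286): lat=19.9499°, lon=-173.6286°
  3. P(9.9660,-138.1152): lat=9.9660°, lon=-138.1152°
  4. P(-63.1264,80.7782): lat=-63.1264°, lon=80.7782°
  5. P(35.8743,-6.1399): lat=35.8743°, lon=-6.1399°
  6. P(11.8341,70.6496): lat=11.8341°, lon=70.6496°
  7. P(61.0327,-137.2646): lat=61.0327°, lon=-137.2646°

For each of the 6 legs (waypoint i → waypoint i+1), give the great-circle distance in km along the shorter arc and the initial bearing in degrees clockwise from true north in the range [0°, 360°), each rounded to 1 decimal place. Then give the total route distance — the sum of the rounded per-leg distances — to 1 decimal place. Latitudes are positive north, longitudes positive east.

Leg 1: φ1=-0.7325828, φ2=0.3481914, Δφ=1.0807742, Δλ=-0.5419614 rad; a=sin²(Δφ/2)+cosφ1·cosφ2·sin²(Δλ/2)=0.3147493859; c=2·atan2(√a, √(1-a))=1.191247731; dist=6371·c=7589.439 ≈ 7589.4 km; running total=7589.4 km
Leg 1 bearing: y=sinΔλ·cosφ2=-0.48486379, x=cosφ1·sinφ2-sinφ1·cosφ2·cosΔλ=0.79223478; θ=atan2(y, x)=-31.4675° <0 so +360° → 328.5325° ≈ 328.5°
Leg 2: φ1=0.3481914, φ2=0.1739395, Δφ=-0.1742519, Δλ=0.6198258 rad; a=sin²(Δφ/2)+cosφ1·cosφ2·sin²(Δλ/2)=0.0936812420; c=2·atan2(√a, √(1-a))=0.622132557; dist=6371·c=3963.607 ≈ 3963.6 km; running total=11553.0 km
Leg 2 bearing: y=sinΔλ·cosφ2=0.57212802, x=cosφ1·sinφ2-sinφ1·cosφ2·cosΔλ=-0.11085934; θ=atan2(y, x)=100.9661° ≈ 101.0°
Leg 3: φ1=0.1739395, φ2=-1.1017635, Δφ=-1.2757030, Δλ=3.8204105 rad; a=sin²(Δφ/2)+cosφ1·cosφ2·sin²(Δλ/2)=0.7504411344; c=2·atan2(√a, √(1-a))=2.095414159; dist=6371·c=13349.884 ≈ 13349.9 km; running total=24902.9 km
Leg 3 bearing: y=sinΔλ·cosφ2=-0.28381369, x=cosφ1·sinφ2-sinφ1·cosφ2·cosΔλ=-0.81765931; θ=atan2(y, x)=-160.8579° <0 so +360° → 199.1421° ≈ 199.1°
Leg 4: φ1=-1.1017635, φ2=0.6261247, Δφ=1.7278882, Δλ=-1.5170070 rad; a=sin²(Δφ/2)+cosφ1·cosφ2·sin²(Δλ/2)=0.7515155825; c=2·atan2(√a, √(1-a))=2.097898741; dist=6371·c=13365.713 ≈ 13365.7 km; running total=38268.6 km
Leg 4 bearing: y=sinΔλ·cosφ2=-0.80913264, x=cosφ1·sinφ2-sinφ1·cosφ2·cosΔλ=0.30374994; θ=atan2(y, x)=-69.4238° <0 so +360° → 290.5762° ≈ 290.6°
Leg 5: φ1=0.6261247, φ2=0.2065440, Δφ=-0.4195806, Δλ=1.3402296 rad; a=sin²(Δφ/2)+cosφ1·cosφ2·sin²(Δλ/2)=0.3492898267; c=2·atan2(√a, √(1-a))=1.264614396; dist=6371·c=8056.858 ≈ 8056.9 km; running total=46325.5 km
Leg 5 bearing: y=sinΔλ·cosφ2=0.95284500, x=cosφ1·sinφ2-sinφ1·cosφ2·cosΔλ=0.03510232; θ=atan2(y, x)=87.8902° ≈ 87.9°
Leg 6: φ1=0.2065440, φ2=1.0652216, Δφ=0.8586776, Δλ=-3.6287874 rad; a=sin²(Δφ/2)+cosφ1·cosφ2·sin²(Δλ/2)=0.6197210517; c=2·atan2(√a, √(1-a))=1.812587525; dist=6371·c=11547.995 ≈ 11548.0 km; running total=57873.5 km
Leg 6 bearing: y=sinΔλ·cosφ2=0.22672934, x=cosφ1·sinφ2-sinφ1·cosφ2·cosΔλ=0.94406636; θ=atan2(y, x)=13.5045° ≈ 13.5°

Leg 1: dist=7589.4 km, bearing=328.5°
Leg 2: dist=3963.6 km, bearing=101.0°
Leg 3: dist=13349.9 km, bearing=199.1°
Leg 4: dist=13365.7 km, bearing=290.6°
Leg 5: dist=8056.9 km, bearing=87.9°
Leg 6: dist=11548.0 km, bearing=13.5°
Total: 57873.5 km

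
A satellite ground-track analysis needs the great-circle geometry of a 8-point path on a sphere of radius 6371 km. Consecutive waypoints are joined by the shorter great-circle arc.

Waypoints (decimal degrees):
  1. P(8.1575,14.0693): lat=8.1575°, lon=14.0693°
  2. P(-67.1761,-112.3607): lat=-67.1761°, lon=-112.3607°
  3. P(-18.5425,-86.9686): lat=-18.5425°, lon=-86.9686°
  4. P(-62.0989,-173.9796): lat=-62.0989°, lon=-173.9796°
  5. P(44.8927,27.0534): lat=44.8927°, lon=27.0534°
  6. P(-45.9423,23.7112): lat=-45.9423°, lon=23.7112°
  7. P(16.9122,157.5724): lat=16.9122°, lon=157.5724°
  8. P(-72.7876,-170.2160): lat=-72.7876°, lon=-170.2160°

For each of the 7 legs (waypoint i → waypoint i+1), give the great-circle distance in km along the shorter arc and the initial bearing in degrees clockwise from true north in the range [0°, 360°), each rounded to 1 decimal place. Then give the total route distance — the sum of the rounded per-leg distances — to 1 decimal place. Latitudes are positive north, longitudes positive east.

Leg 1: φ1=0.1423752, φ2=-1.1724441, Δφ=-1.3148194, Δλ=-2.2066198 rad; a=sin²(Δφ/2)+cosφ1·cosφ2·sin²(Δλ/2)=0.6794022509; c=2·atan2(√a, √(1-a))=1.937783122; dist=6371·c=12345.616 ≈ 12345.6 km; running total=12345.6 km
Leg 1 bearing: y=sinΔλ·cosφ2=-0.31209781, x=cosφ1·sinφ2-sinφ1·cosφ2·cosΔλ=-0.87968988; θ=atan2(y, x)=-160.4662° <0 so +360° → 199.5338° ≈ 199.5°
Leg 2: φ1=-1.1724441, φ2=-0.3236277, Δφ=0.8488164, Δλ=0.4431757 rad; a=sin²(Δφ/2)+cosφ1·cosφ2·sin²(Δλ/2)=0.1873280670; c=2·atan2(√a, √(1-a))=0.895224215; dist=6371·c=5703.473 ≈ 5703.5 km; running total=18049.1 km
Leg 2 bearing: y=sinΔλ·cosφ2=0.40655017, x=cosφ1·sinφ2-sinφ1·cosφ2·cosΔλ=0.66607958; θ=atan2(y, x)=31.3983° ≈ 31.4°
Leg 3: φ1=-0.3236277, φ2=-1.0838303, Δφ=-0.7602026, Δλ=-1.5186284 rad; a=sin²(Δφ/2)+cosφ1·cosφ2·sin²(Δλ/2)=0.3479121393; c=2·atan2(√a, √(1-a))=1.261723296; dist=6371·c=8038.439 ≈ 8038.4 km; running total=26087.5 km
Leg 3 bearing: y=sinΔλ·cosφ2=-0.46731017, x=cosφ1·sinφ2-sinφ1·cosφ2·cosΔλ=-0.83011947; θ=atan2(y, x)=-150.6230° <0 so +360° → 209.3770° ≈ 209.4°
Leg 4: φ1=-1.0838303, φ2=0.7835254, Δφ=1.8673557, Δλ=3.5086878 rad; a=sin²(Δφ/2)+cosφ1·cosφ2·sin²(Δλ/2)=0.9665796498; c=2·atan2(√a, √(1-a))=2.773900179; dist=6371·c=17672.518 ≈ 17672.5 km; running total=43760.0 km
Leg 4 bearing: y=sinΔλ·cosφ2=-0.25425941, x=cosφ1·sinφ2-sinφ1·cosφ2·cosΔλ=-0.25409816; θ=atan2(y, x)=-134.9818° <0 so +360° → 225.0182° ≈ 225.0°
Leg 5: φ1=0.7835254, φ2=-0.8018444, Δφ=-1.5853698, Δλ=-0.0583324 rad; a=sin²(Δφ/2)+cosφ1·cosφ2·sin²(Δλ/2)=0.5077054367; c=2·atan2(√a, √(1-a))=1.586207810; dist=6371·c=10105.730 ≈ 10105.7 km; running total=53865.7 km
Leg 5 bearing: y=sinΔλ·cosφ2=-0.04054032, x=cosφ1·sinφ2-sinφ1·cosφ2·cosΔλ=-0.99905905; θ=atan2(y, x)=-177.6763° <0 so +360° → 182.3237° ≈ 182.3°
Leg 6: φ1=-0.8018444, φ2=0.2951736, Δφ=1.0970180, Δλ=2.3363187 rad; a=sin²(Δφ/2)+cosφ1·cosφ2·sin²(Δλ/2)=0.8350289223; c=2·atan2(√a, √(1-a))=2.305083037; dist=6371·c=14685.684 ≈ 14685.7 km; running total=68551.4 km
Leg 6 bearing: y=sinΔλ·cosφ2=0.68983757, x=cosφ1·sinφ2-sinφ1·cosφ2·cosΔλ=-0.27412882; θ=atan2(y, x)=111.6720° ≈ 111.7°
Leg 7: φ1=0.2951736, φ2=-1.2703833, Δφ=-1.5655568, Δλ=-5.7209868 rad; a=sin²(Δφ/2)+cosφ1·cosφ2·sin²(Δλ/2)=0.5191682091; c=2·atan2(√a, √(1-a))=1.609142142; dist=6371·c=10251.845 ≈ 10251.8 km; running total=78803.2 km
Leg 7 bearing: y=sinΔλ·cosφ2=0.15773666, x=cosφ1·sinφ2-sinφ1·cosφ2·cosΔλ=-0.98673678; θ=atan2(y, x)=170.9177° ≈ 170.9°

Leg 1: dist=12345.6 km, bearing=199.5°
Leg 2: dist=5703.5 km, bearing=31.4°
Leg 3: dist=8038.4 km, bearing=209.4°
Leg 4: dist=17672.5 km, bearing=225.0°
Leg 5: dist=10105.7 km, bearing=182.3°
Leg 6: dist=14685.7 km, bearing=111.7°
Leg 7: dist=10251.8 km, bearing=170.9°
Total: 78803.2 km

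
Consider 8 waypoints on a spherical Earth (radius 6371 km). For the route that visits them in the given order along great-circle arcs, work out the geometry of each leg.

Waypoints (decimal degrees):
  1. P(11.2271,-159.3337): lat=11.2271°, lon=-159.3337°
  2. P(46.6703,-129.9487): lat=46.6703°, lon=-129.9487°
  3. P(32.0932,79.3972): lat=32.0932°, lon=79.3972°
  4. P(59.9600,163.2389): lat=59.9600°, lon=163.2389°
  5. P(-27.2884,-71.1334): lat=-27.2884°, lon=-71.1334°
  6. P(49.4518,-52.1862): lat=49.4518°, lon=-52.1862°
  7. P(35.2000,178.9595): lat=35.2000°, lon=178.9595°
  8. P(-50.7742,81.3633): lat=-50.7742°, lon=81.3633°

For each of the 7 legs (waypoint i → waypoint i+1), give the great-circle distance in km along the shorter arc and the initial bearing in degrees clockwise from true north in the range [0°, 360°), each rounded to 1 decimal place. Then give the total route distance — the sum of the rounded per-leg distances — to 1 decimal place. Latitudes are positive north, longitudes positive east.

Leg 1: dist=4811.7 km, bearing=29.4°
Leg 2: dist=10775.6 km, bearing=335.3°
Leg 3: dist=6631.7 km, bearing=35.2°
Leg 4: dist=14566.4 km, bearing=73.2°
Leg 5: dist=8737.3 km, bearing=12.4°
Leg 6: dist=9338.9 km, bearing=320.2°
Leg 7: dist=13453.2 km, bearing=227.0°
Total: 68314.8 km

Leg 1: φ1=0.1959499, φ2=0.8145504, Δφ=0.6186005, Δλ=0.5128650 rad; a=sin²(Δφ/2)+cosφ1·cosφ2·sin²(Δλ/2)=0.1359520292; c=2·atan2(√a, √(1-a))=0.755256210; dist=6371·c=4811.737 ≈ 4811.7 km; running total=4811.7 km
Leg 1 bearing: y=sinΔλ·cosφ2=0.33669943, x=cosφ1·sinφ2-sinφ1·cosφ2·cosΔλ=0.59708441; θ=atan2(y, x)=29.4189° ≈ 29.4°
Leg 2: φ1=0.8145504, φ2=0.5601320, Δφ=-0.2544184, Δλ=3.6537752 rad; a=sin²(Δφ/2)+cosφ1·cosφ2·sin²(Δλ/2)=0.5601303008; c=2·atan2(√a, √(1-a))=1.691348712; dist=6371·c=10775.583 ≈ 10775.6 km; running total=15587.3 km
Leg 2 bearing: y=sinΔλ·cosφ2=-0.41518919, x=cosφ1·sinφ2-sinφ1·cosφ2·cosΔλ=0.90175125; θ=atan2(y, x)=-24.7225° <0 so +360° → 335.2775° ≈ 335.3°
Leg 3: φ1=0.5601320, φ2=1.0464994, Δφ=0.4863674, Δλ=1.4633137 rad; a=sin²(Δφ/2)+cosφ1·cosφ2·sin²(Δλ/2)=0.2472859103; c=2·atan2(√a, √(1-a))=1.040918206; dist=6371·c=6631.690 ≈ 6631.7 km; running total=22219.0 km
Leg 3 bearing: y=sinΔλ·cosφ2=0.49771564, x=cosφ1·sinφ2-sinφ1·cosφ2·cosΔλ=0.70485566; θ=atan2(y, x)=35.2268° ≈ 35.2°
Leg 4: φ1=1.0464994, φ2=-0.4762724, Δφ=-1.5227718, Δλ=-4.0905683 rad; a=sin²(Δφ/2)+cosφ1·cosφ2·sin²(Δλ/2)=0.8280215346; c=2·atan2(√a, √(1-a))=2.286360173; dist=6371·c=14566.401 ≈ 14566.4 km; running total=36785.4 km
Leg 4 bearing: y=sinΔλ·cosφ2=0.72236064, x=cosφ1·sinφ2-sinφ1·cosφ2·cosΔλ=0.21863805; θ=atan2(y, x)=73.1604° ≈ 73.2°
Leg 5: φ1=-0.4762724, φ2=0.8630967, Δφ=1.3393692, Δλ=0.3306910 rad; a=sin²(Δφ/2)+cosφ1·cosφ2·sin²(Δλ/2)=0.4009680409; c=2·atan2(√a, √(1-a))=1.371414014; dist=6371·c=8737.279 ≈ 8737.3 km; running total=45522.7 km
Leg 5 bearing: y=sinΔλ·cosφ2=0.21108126, x=cosφ1·sinφ2-sinφ1·cosφ2·cosΔλ=0.95719140; θ=atan2(y, x)=12.4359° ≈ 12.4°
Leg 6: φ1=0.8630967, φ2=0.6143559, Δφ=-0.2487408, Δλ=4.0342535 rad; a=sin²(Δφ/2)+cosφ1·cosφ2·sin²(Δλ/2)=0.4476232465; c=2·atan2(√a, √(1-a))=1.465850286; dist=6371·c=9338.932 ≈ 9338.9 km; running total=54861.6 km
Leg 6 bearing: y=sinΔλ·cosφ2=-0.63634650, x=cosφ1·sinφ2-sinφ1·cosφ2·cosΔλ=0.76425770; θ=atan2(y, x)=-39.7819° <0 so +360° → 320.2181° ≈ 320.2°
Leg 7: φ1=0.6143559, φ2=-0.8861770, Δφ=-1.5005329, Δλ=-1.7033750 rad; a=sin²(Δφ/2)+cosφ1·cosφ2·sin²(Δλ/2)=0.7574238776; c=2·atan2(√a, √(1-a))=2.111626376; dist=6371·c=13453.172 ≈ 13453.2 km; running total=68314.8 km
Leg 7 bearing: y=sinΔλ·cosφ2=-0.62682864, x=cosφ1·sinφ2-sinφ1·cosφ2·cosΔλ=-0.58482275; θ=atan2(y, x)=-133.0144° <0 so +360° → 226.9856° ≈ 227.0°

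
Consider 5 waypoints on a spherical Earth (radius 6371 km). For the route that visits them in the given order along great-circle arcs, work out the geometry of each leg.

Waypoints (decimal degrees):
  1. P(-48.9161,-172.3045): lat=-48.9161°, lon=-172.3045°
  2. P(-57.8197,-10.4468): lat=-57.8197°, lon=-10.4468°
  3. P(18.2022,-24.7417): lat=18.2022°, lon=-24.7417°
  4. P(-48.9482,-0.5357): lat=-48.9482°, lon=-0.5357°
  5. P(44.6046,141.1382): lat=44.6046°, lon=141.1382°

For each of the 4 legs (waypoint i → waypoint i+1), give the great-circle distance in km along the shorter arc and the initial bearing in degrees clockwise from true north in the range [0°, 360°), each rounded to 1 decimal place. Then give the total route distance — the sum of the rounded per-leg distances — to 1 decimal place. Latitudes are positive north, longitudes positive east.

Leg 1: dist=8030.5 km, bearing=170.0°
Leg 2: dist=8555.9 km, bearing=346.1°
Leg 3: dist=7841.6 km, bearing=163.4°
Leg 4: dist=17088.9 km, bearing=84.8°
Total: 41516.9 km

Leg 1: φ1=-0.8537470, φ2=-1.0091441, Δφ=-0.1553971, Δλ=2.8249498 rad; a=sin²(Δφ/2)+cosφ1·cosφ2·sin²(Δλ/2)=0.3473207093; c=2·atan2(√a, √(1-a))=1.260481353; dist=6371·c=8030.527 ≈ 8030.5 km; running total=8030.5 km
Leg 1 bearing: y=sinΔλ·cosφ2=0.16583539, x=cosφ1·sinφ2-sinφ1·cosφ2·cosΔλ=-0.93768585; θ=atan2(y, x)=169.9706° ≈ 170.0°
Leg 2: φ1=-1.0091441, φ2=0.3176883, Δφ=1.3268325, Δλ=-0.2494931 rad; a=sin²(Δφ/2)+cosφ1·cosφ2·sin²(Δλ/2)=0.3870569462; c=2·atan2(√a, √(1-a))=1.342943769; dist=6371·c=8555.895 ≈ 8555.9 km; running total=16586.4 km
Leg 2 bearing: y=sinΔλ·cosφ2=-0.23455726, x=cosφ1·sinφ2-sinφ1·cosφ2·cosΔλ=0.94549371; θ=atan2(y, x)=-13.9326° <0 so +360° → 346.0674° ≈ 346.1°
Leg 3: φ1=0.3176883, φ2=-0.8543073, Δφ=-1.1719956, Δλ=0.4224744 rad; a=sin²(Δφ/2)+cosφ1·cosφ2·sin²(Δλ/2)=0.3332698048; c=2·atan2(√a, √(1-a))=1.230824650; dist=6371·c=7841.584 ≈ 7841.6 km; running total=24428.0 km
Leg 3 bearing: y=sinΔλ·cosφ2=0.26927602, x=cosφ1·sinφ2-sinφ1·cosφ2·cosΔλ=-0.90349023; θ=atan2(y, x)=163.4039° ≈ 163.4°
Leg 4: φ1=-0.8543073, φ2=0.7784971, Δφ=1.6328044, Δλ=2.4726760 rad; a=sin²(Δφ/2)+cosφ1·cosφ2·sin²(Δλ/2)=0.9481807665; c=2·atan2(√a, √(1-a))=2.682289251; dist=6371·c=17088.865 ≈ 17088.9 km; running total=41516.9 km
Leg 4 bearing: y=sinΔλ·cosφ2=0.44151835, x=cosφ1·sinφ2-sinφ1·cosφ2·cosΔλ=0.03996935; θ=atan2(y, x)=84.8273° ≈ 84.8°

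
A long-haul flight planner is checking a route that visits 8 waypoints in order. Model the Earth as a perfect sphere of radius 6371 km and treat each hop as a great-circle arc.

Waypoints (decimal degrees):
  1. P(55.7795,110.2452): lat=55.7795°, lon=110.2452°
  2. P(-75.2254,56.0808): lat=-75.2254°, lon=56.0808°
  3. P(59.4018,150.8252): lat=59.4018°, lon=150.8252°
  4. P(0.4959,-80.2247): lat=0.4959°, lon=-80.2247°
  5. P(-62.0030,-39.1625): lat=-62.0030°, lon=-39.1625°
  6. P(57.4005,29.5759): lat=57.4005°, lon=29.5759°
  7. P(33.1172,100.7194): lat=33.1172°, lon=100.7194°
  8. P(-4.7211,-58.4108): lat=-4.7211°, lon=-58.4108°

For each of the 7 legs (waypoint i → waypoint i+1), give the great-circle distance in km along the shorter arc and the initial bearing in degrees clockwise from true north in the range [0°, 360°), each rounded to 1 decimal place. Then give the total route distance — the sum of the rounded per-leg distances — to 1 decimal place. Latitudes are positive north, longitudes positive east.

Leg 1: φ1=0.9735359, φ2=-1.3129309, Δφ=-2.2864668, Δλ=-0.9453471 rad; a=sin²(Δφ/2)+cosφ1·cosφ2·sin²(Δλ/2)=0.8577875828; c=2·atan2(√a, √(1-a))=2.368243474; dist=6371·c=15088.079 ≈ 15088.1 km; running total=15088.1 km
Leg 1 bearing: y=sinΔλ·cosφ2=-0.20674244, x=cosφ1·sinφ2-sinφ1·cosφ2·cosΔλ=-0.66724040; θ=atan2(y, x)=-162.7846° <0 so +360° → 197.2154° ≈ 197.2°
Leg 2: φ1=-1.3129309, φ2=1.0367570, Δφ=2.3496879, Δλ=1.6536017 rad; a=sin²(Δφ/2)+cosφ1·cosφ2·sin²(Δλ/2)=0.9215174250; c=2·atan2(√a, √(1-a))=2.573697311; dist=6371·c=16397.026 ≈ 16397.0 km; running total=31485.1 km
Leg 2 bearing: y=sinΔλ·cosφ2=0.50727028, x=cosφ1·sinφ2-sinφ1·cosφ2·cosΔλ=0.17879905; θ=atan2(y, x)=70.5838° ≈ 70.6°
Leg 3: φ1=1.0367570, φ2=0.0086551, Δφ=-1.0281019, Δλ=-4.0325815 rad; a=sin²(Δφ/2)+cosφ1·cosφ2·sin²(Δλ/2)=0.6562633292; c=2·atan2(√a, √(1-a))=1.888648095; dist=6371·c=12032.577 ≈ 12032.6 km; running total=43517.7 km
Leg 3 bearing: y=sinΔλ·cosφ2=0.77766463, x=cosφ1·sinφ2-sinφ1·cosφ2·cosΔλ=0.54549502; θ=atan2(y, x)=54.9522° ≈ 55.0°
Leg 4: φ1=0.0086551, φ2=-1.0821565, Δφ=-1.0908116, Δλ=0.7166706 rad; a=sin²(Δφ/2)+cosφ1·cosφ2·sin²(Δλ/2)=0.3268550544; c=2·atan2(√a, √(1-a))=1.217182926; dist=6371·c=7754.672 ≈ 7754.7 km; running total=51272.4 km
Leg 4 bearing: y=sinΔλ·cosφ2=0.30835515, x=cosφ1·sinφ2-sinφ1·cosφ2·cosΔλ=-0.88600249; θ=atan2(y, x)=160.8106° ≈ 160.8°
Leg 5: φ1=-1.0821565, φ2=1.0018277, Δφ=2.0839842, Δλ=1.1997114 rad; a=sin²(Δφ/2)+cosφ1·cosφ2·sin²(Δλ/2)=0.8260772698; c=2·atan2(√a, √(1-a))=2.281219379; dist=6371·c=14533.649 ≈ 14533.6 km; running total=65806.0 km
Leg 5 bearing: y=sinΔλ·cosφ2=0.50209222, x=cosφ1·sinφ2-sinφ1·cosφ2·cosΔλ=0.56797699; θ=atan2(y, x)=41.4767° ≈ 41.5°
Leg 6: φ1=1.0018277, φ2=0.5780042, Δφ=-0.4238235, Δλ=1.2416883 rad; a=sin²(Δφ/2)+cosφ1·cosφ2·sin²(Δλ/2)=0.1969395505; c=2·atan2(√a, √(1-a))=0.919621939; dist=6371·c=5858.911 ≈ 5858.9 km; running total=71664.9 km
Leg 6 bearing: y=sinΔλ·cosφ2=0.79260402, x=cosφ1·sinφ2-sinφ1·cosφ2·cosΔλ=0.06630473; θ=atan2(y, x)=85.2181° ≈ 85.2°
Leg 7: φ1=0.5780042, φ2=-0.0823987, Δφ=-0.6604029, Δλ=-2.7773459 rad; a=sin²(Δφ/2)+cosφ1·cosφ2·sin²(Δλ/2)=0.9124587038; c=2·atan2(√a, √(1-a))=2.540852395; dist=6371·c=16187.771 ≈ 16187.8 km; running total=87852.7 km
Leg 7 bearing: y=sinΔλ·cosφ2=-0.35503685, x=cosφ1·sinφ2-sinφ1·cosφ2·cosΔλ=0.43984100; θ=atan2(y, x)=-38.9102° <0 so +360° → 321.0898° ≈ 321.1°

Leg 1: dist=15088.1 km, bearing=197.2°
Leg 2: dist=16397.0 km, bearing=70.6°
Leg 3: dist=12032.6 km, bearing=55.0°
Leg 4: dist=7754.7 km, bearing=160.8°
Leg 5: dist=14533.6 km, bearing=41.5°
Leg 6: dist=5858.9 km, bearing=85.2°
Leg 7: dist=16187.8 km, bearing=321.1°
Total: 87852.7 km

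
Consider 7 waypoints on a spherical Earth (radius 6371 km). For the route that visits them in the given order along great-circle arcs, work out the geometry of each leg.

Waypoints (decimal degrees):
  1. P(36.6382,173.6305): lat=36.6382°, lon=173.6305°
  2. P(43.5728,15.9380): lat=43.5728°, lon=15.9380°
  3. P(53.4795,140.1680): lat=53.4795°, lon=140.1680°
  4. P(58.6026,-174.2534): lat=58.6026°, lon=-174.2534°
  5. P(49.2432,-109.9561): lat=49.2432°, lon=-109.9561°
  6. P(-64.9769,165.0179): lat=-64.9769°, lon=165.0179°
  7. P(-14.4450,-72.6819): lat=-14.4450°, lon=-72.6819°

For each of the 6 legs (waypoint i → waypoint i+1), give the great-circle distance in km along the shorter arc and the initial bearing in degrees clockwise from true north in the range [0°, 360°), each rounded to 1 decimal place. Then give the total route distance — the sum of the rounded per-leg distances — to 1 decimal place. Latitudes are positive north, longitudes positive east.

Leg 1: dist=10815.7 km, bearing=343.9°
Leg 2: dist=7990.1 km, bearing=31.2°
Leg 3: dist=2829.7 km, bearing=60.0°
Leg 4: dist=4162.2 km, bearing=75.4°
Leg 5: dist=14620.6 km, bearing=214.2°
Leg 6: dist=9961.9 km, bearing=125.1°
Total: 50380.2 km

Leg 1: φ1=0.6394572, φ2=0.7604888, Δφ=0.1210316, Δλ=-2.7522533 rad; a=sin²(Δφ/2)+cosφ1·cosφ2·sin²(Δλ/2)=0.5632559581; c=2·atan2(√a, √(1-a))=1.697648173; dist=6371·c=10815.717 ≈ 10815.7 km; running total=10815.7 km
Leg 1 bearing: y=sinΔλ·cosφ2=-0.27500341, x=cosφ1·sinφ2-sinφ1·cosφ2·cosΔλ=0.95308334; θ=atan2(y, x)=-16.0950° <0 so +360° → 343.9050° ≈ 343.9°
Leg 2: φ1=0.7604888, φ2=0.9333934, Δφ=0.1729045, Δλ=2.1682225 rad; a=sin²(Δφ/2)+cosφ1·cosφ2·sin²(Δλ/2)=0.3443002939; c=2·atan2(√a, √(1-a))=1.254131016; dist=6371·c=7990.069 ≈ 7990.1 km; running total=18805.8 km
Leg 2 bearing: y=sinΔλ·cosφ2=0.49202901, x=cosφ1·sinφ2-sinφ1·cosφ2·cosΔλ=0.81298085; θ=atan2(y, x)=31.1830° ≈ 31.2°
Leg 3: φ1=0.9333934, φ2=1.0228083, Δφ=0.0894150, Δλ=-5.4876887 rad; a=sin²(Δφ/2)+cosφ1·cosφ2·sin²(Δλ/2)=0.0485135330; c=2·atan2(√a, √(1-a))=0.444157667; dist=6371·c=2829.728 ≈ 2829.7 km; running total=21635.5 km
Leg 3 bearing: y=sinΔλ·cosφ2=0.37208331, x=cosφ1·sinφ2-sinφ1·cosφ2·cosΔλ=0.21492765; θ=atan2(y, x)=59.9878° ≈ 60.0°
Leg 4: φ1=1.0228083, φ2=0.8594560, Δφ=-0.1633523, Δλ=1.1221996 rad; a=sin²(Δφ/2)+cosφ1·cosφ2·sin²(Δλ/2)=0.1029596661; c=2·atan2(√a, √(1-a))=0.653302771; dist=6371·c=4162.192 ≈ 4162.2 km; running total=25797.7 km
Leg 4 bearing: y=sinΔλ·cosφ2=0.58825448, x=cosφ1·sinφ2-sinφ1·cosφ2·cosΔλ=0.15294625; θ=atan2(y, x)=75.4258° ≈ 75.4°
Leg 5: φ1=0.8594560, φ2=-1.1340608, Δφ=-1.9935168, Δλ=4.7992017 rad; a=sin²(Δφ/2)+cosφ1·cosφ2·sin²(Δλ/2)=0.8312224717; c=2·atan2(√a, √(1-a))=2.294874192; dist=6371·c=14620.643 ≈ 14620.6 km; running total=40418.3 km
Leg 5 bearing: y=sinΔλ·cosφ2=-0.42139073, x=cosφ1·sinφ2-sinφ1·cosφ2·cosΔλ=-0.61935172; θ=atan2(y, x)=-145.7697° <0 so +360° → 214.2303° ≈ 214.2°
Leg 6: φ1=-1.1340608, φ2=-0.2521128, Δφ=0.8819480, Δλ=-4.1486441 rad; a=sin²(Δφ/2)+cosφ1·cosφ2·sin²(Δλ/2)=0.4964209710; c=2·atan2(√a, √(1-a))=1.563638208; dist=6371·c=9961.939 ≈ 9961.9 km; running total=50380.2 km
Leg 6 bearing: y=sinΔλ·cosφ2=0.81853922, x=cosφ1·sinφ2-sinφ1·cosφ2·cosΔλ=-0.57440604; θ=atan2(y, x)=125.0591° ≈ 125.1°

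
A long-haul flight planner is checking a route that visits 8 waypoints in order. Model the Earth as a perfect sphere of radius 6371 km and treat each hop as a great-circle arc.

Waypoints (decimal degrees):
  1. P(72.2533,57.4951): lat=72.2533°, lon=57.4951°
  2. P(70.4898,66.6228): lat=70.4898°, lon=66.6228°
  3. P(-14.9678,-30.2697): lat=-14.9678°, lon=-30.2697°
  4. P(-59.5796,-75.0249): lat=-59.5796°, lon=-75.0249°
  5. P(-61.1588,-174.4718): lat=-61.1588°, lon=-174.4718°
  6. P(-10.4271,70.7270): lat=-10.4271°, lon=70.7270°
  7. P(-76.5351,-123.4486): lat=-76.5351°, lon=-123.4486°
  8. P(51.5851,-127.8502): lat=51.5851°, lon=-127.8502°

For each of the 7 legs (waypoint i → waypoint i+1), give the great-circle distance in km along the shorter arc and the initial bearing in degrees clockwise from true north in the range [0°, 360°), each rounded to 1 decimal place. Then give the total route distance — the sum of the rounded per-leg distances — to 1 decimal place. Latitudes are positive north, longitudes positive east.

Leg 1: dist=378.3 km, bearing=116.8°
Leg 2: dist=11830.0 km, bearing=271.4°
Leg 3: dist=6142.8 km, bearing=205.7°
Leg 4: dist=4929.7 km, bearing=222.9°
Leg 5: dist=10265.4 km, bearing=243.3°
Leg 6: dist=10300.9 km, bearing=176.7°
Leg 7: dist=14249.8 km, bearing=356.5°
Total: 58096.9 km

Leg 1: φ1=1.2610580, φ2=1.2302791, Δφ=-0.0307789, Δλ=0.1593084 rad; a=sin²(Δφ/2)+cosφ1·cosφ2·sin²(Δλ/2)=0.0008813426; c=2·atan2(√a, √(1-a))=0.059383554; dist=6371·c=378.333 ≈ 378.3 km; running total=378.3 km
Leg 1 bearing: y=sinΔλ·cosφ2=0.05298021, x=cosφ1·sinφ2-sinφ1·cosφ2·cosΔλ=-0.02674622; θ=atan2(y, x)=116.7862° ≈ 116.8°
Leg 2: φ1=1.2302791, φ2=-0.2612374, Δφ=-1.4915165, Δλ=-1.6910931 rad; a=sin²(Δφ/2)+cosφ1·cosφ2·sin²(Δλ/2)=0.6410829431; c=2·atan2(√a, √(1-a))=1.856847312; dist=6371·c=11829.974 ≈ 11830.0 km; running total=12208.3 km
Leg 2 bearing: y=sinΔλ·cosφ2=-0.95908939, x=cosφ1·sinφ2-sinφ1·cosφ2·cosΔλ=0.02302073; θ=atan2(y, x)=-88.6250° <0 so +360° → 271.3750° ≈ 271.4°
Leg 3: φ1=-0.2612374, φ2=-1.0398602, Δφ=-0.7786228, Δλ=-0.7811256 rad; a=sin²(Δφ/2)+cosφ1·cosφ2·sin²(Δλ/2)=0.2149579591; c=2·atan2(√a, √(1-a))=0.964188134; dist=6371·c=6142.843 ≈ 6142.8 km; running total=18351.1 km
Leg 3 bearing: y=sinΔλ·cosφ2=-0.35650403, x=cosφ1·sinφ2-sinφ1·cosφ2·cosΔλ=-0.74020876; θ=atan2(y, x)=-154.2833° <0 so +360° → 205.7167° ≈ 205.7°
Leg 4: φ1=-1.0398602, φ2=-1.0674224, Δφ=-0.0275622, Δλ=-1.7356758 rad; a=sin²(Δφ/2)+cosφ1·cosφ2·sin²(Δλ/2)=0.1423600292; c=2·atan2(√a, √(1-a))=0.773771721; dist=6371·c=4929.700 ≈ 4929.7 km; running total=23280.8 km
Leg 4 bearing: y=sinΔλ·cosφ2=-0.47584166, x=cosφ1·sinφ2-sinφ1·cosφ2·cosΔλ=-0.51180985; θ=atan2(y, x)=-137.0857° <0 so +360° → 222.9143° ≈ 222.9°
Leg 5: φ1=-1.0674224, φ2=-0.1819872, Δφ=0.8854352, Δλ=4.2795264 rad; a=sin²(Δφ/2)+cosφ1·cosφ2·sin²(Δλ/2)=0.5202347080; c=2·atan2(√a, √(1-a))=1.611276798; dist=6371·c=10265.444 ≈ 10265.4 km; running total=33546.2 km
Leg 5 bearing: y=sinΔλ·cosφ2=-0.89277778, x=cosφ1·sinφ2-sinφ1·cosφ2·cosΔλ=-0.44867590; θ=atan2(y, x)=-116.6823° <0 so +360° → 243.3177° ≈ 243.3°
Leg 6: φ1=-0.1819872, φ2=-1.3357895, Δφ=-1.1538023, Δλ=-3.3890035 rad; a=sin²(Δφ/2)+cosφ1·cosφ2·sin²(Δλ/2)=0.5230107652; c=2·atan2(√a, √(1-a))=1.616834118; dist=6371·c=10300.850 ≈ 10300.9 km; running total=43847.1 km
Leg 6 bearing: y=sinΔλ·cosφ2=0.05702360, x=cosφ1·sinφ2-sinφ1·cosφ2·cosΔλ=-0.99731155; θ=atan2(y, x)=176.7275° ≈ 176.7°
Leg 7: φ1=-1.3357895, φ2=0.9003298, Δφ=2.2361193, Δλ=-0.0768224 rad; a=sin²(Δφ/2)+cosφ1·cosφ2·sin²(Δλ/2)=0.8088699990; c=2·atan2(√a, √(1-a))=2.236661852; dist=6371·c=14249.773 ≈ 14249.8 km; running total=58096.9 km
Leg 7 bearing: y=sinΔλ·cosφ2=-0.04768679, x=cosφ1·sinφ2-sinφ1·cosφ2·cosΔλ=0.78493520; θ=atan2(y, x)=-3.4766° <0 so +360° → 356.5234° ≈ 356.5°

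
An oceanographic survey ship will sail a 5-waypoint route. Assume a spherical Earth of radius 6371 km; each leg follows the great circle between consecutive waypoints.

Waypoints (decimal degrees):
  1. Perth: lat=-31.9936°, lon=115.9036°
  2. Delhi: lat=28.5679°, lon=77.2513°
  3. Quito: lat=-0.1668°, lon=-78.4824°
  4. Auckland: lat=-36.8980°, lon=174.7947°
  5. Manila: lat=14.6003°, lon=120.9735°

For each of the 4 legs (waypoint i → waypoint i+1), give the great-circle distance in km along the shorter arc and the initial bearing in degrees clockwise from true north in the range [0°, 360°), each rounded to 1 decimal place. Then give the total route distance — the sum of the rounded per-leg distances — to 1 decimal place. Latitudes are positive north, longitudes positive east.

Leg 1: dist=7876.2 km, bearing=324.5°
Leg 2: dist=15937.1 km, bearing=316.5°
Leg 3: dist=11475.4 km, bearing=231.9°
Leg 4: dist=8029.7 km, bearing=304.9°
Total: 43318.4 km

Leg 1: φ1=-0.5583937, φ2=0.4986039, Δφ=1.0569976, Δλ=-0.6746099 rad; a=sin²(Δφ/2)+cosφ1·cosφ2·sin²(Δλ/2)=0.3358350398; c=2·atan2(√a, √(1-a))=1.236261394; dist=6371·c=7876.221 ≈ 7876.2 km; running total=7876.2 km
Leg 1 bearing: y=sinΔλ·cosφ2=-0.54854919, x=cosφ1·sinφ2-sinφ1·cosφ2·cosΔλ=0.76895595; θ=atan2(y, x)=-35.5029° <0 so +360° → 324.4971° ≈ 324.5°
Leg 2: φ1=0.4986039, φ2=-0.0029112, Δφ=-0.5015151, Δλ=-2.7180658 rad; a=sin²(Δφ/2)+cosφ1·cosφ2·sin²(Δλ/2)=0.9010210215; c=2·atan2(√a, √(1-a))=2.501502714; dist=6371·c=15937.074 ≈ 15937.1 km; running total=23813.3 km
Leg 2 bearing: y=sinΔλ·cosφ2=-0.41097648, x=cosφ1·sinφ2-sinφ1·cosφ2·cosΔλ=0.43339000; θ=atan2(y, x)=-43.4795° <0 so +360° → 316.5205° ≈ 316.5°
Leg 3: φ1=-0.0029112, φ2=-0.6439916, Δφ=-0.6410804, Δλ=4.4205193 rad; a=sin²(Δφ/2)+cosφ1·cosφ2·sin²(Δλ/2)=0.6141805544; c=2·atan2(√a, √(1-a))=1.801190305; dist=6371·c=11475.383 ≈ 11475.4 km; running total=35288.7 km
Leg 3 bearing: y=sinΔλ·cosφ2=-0.76588412, x=cosφ1·sinφ2-sinφ1·cosφ2·cosΔλ=-0.60105966; θ=atan2(y, x)=-128.1245° <0 so +360° → 231.8755° ≈ 231.9°
Leg 4: φ1=-0.6439916, φ2=0.2548233, Δφ=0.8988149, Δλ=-0.9393571 rad; a=sin²(Δφ/2)+cosφ1·cosφ2·sin²(Δλ/2)=0.3472579515; c=2·atan2(√a, √(1-a))=1.260349539; dist=6371·c=8029.687 ≈ 8029.7 km; running total=43318.4 km
Leg 4 bearing: y=sinΔλ·cosφ2=-0.78111325, x=cosφ1·sinφ2-sinφ1·cosφ2·cosΔλ=0.54455630; θ=atan2(y, x)=-55.1176° <0 so +360° → 304.8824° ≈ 304.9°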